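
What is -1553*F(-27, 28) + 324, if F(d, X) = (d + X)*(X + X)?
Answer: -86644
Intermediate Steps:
F(d, X) = 2*X*(X + d) (F(d, X) = (X + d)*(2*X) = 2*X*(X + d))
-1553*F(-27, 28) + 324 = -3106*28*(28 - 27) + 324 = -3106*28 + 324 = -1553*56 + 324 = -86968 + 324 = -86644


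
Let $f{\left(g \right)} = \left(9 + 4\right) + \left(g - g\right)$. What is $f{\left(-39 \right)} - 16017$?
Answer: $-16004$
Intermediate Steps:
$f{\left(g \right)} = 13$ ($f{\left(g \right)} = 13 + 0 = 13$)
$f{\left(-39 \right)} - 16017 = 13 - 16017 = -16004$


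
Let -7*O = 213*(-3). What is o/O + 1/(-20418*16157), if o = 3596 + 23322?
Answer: 20720178790679/70267342338 ≈ 294.88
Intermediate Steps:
O = 639/7 (O = -213*(-3)/7 = -⅐*(-639) = 639/7 ≈ 91.286)
o = 26918
o/O + 1/(-20418*16157) = 26918/(639/7) + 1/(-20418*16157) = 26918*(7/639) - 1/20418*1/16157 = 188426/639 - 1/329893626 = 20720178790679/70267342338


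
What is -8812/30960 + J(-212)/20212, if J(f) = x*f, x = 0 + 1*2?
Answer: -11952199/39110220 ≈ -0.30560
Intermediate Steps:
x = 2 (x = 0 + 2 = 2)
J(f) = 2*f
-8812/30960 + J(-212)/20212 = -8812/30960 + (2*(-212))/20212 = -8812*1/30960 - 424*1/20212 = -2203/7740 - 106/5053 = -11952199/39110220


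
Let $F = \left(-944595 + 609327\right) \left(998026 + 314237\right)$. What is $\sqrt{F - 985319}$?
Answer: $i \sqrt{439960776803} \approx 6.633 \cdot 10^{5} i$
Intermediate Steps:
$F = -439959791484$ ($F = \left(-335268\right) 1312263 = -439959791484$)
$\sqrt{F - 985319} = \sqrt{-439959791484 - 985319} = \sqrt{-439960776803} = i \sqrt{439960776803}$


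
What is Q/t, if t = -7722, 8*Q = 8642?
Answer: -4321/30888 ≈ -0.13989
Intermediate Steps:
Q = 4321/4 (Q = (⅛)*8642 = 4321/4 ≈ 1080.3)
Q/t = (4321/4)/(-7722) = (4321/4)*(-1/7722) = -4321/30888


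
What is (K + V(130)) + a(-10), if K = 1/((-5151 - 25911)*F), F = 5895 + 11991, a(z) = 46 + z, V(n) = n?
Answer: 92225438711/555574932 ≈ 166.00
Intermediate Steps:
F = 17886
K = -1/555574932 (K = 1/(-5151 - 25911*17886) = (1/17886)/(-31062) = -1/31062*1/17886 = -1/555574932 ≈ -1.7999e-9)
(K + V(130)) + a(-10) = (-1/555574932 + 130) + (46 - 10) = 72224741159/555574932 + 36 = 92225438711/555574932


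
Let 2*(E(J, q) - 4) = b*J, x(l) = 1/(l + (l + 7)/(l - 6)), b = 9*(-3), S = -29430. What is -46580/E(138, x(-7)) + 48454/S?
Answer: 640386707/27355185 ≈ 23.410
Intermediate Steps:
b = -27
x(l) = 1/(l + (7 + l)/(-6 + l))
E(J, q) = 4 - 27*J/2 (E(J, q) = 4 + (-27*J)/2 = 4 - 27*J/2)
-46580/E(138, x(-7)) + 48454/S = -46580/(4 - 27/2*138) + 48454/(-29430) = -46580/(4 - 1863) + 48454*(-1/29430) = -46580/(-1859) - 24227/14715 = -46580*(-1/1859) - 24227/14715 = 46580/1859 - 24227/14715 = 640386707/27355185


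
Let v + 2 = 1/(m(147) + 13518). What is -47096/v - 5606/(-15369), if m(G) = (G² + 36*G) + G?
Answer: 29362873008370/1246902339 ≈ 23549.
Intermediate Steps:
m(G) = G² + 37*G
v = -81131/40566 (v = -2 + 1/(147*(37 + 147) + 13518) = -2 + 1/(147*184 + 13518) = -2 + 1/(27048 + 13518) = -2 + 1/40566 = -81131/40566 ≈ -2.0000)
-47096/v - 5606/(-15369) = -47096/(-81131/40566) - 5606/(-15369) = -47096*(-40566/81131) - 5606*(-1/15369) = 1910496336/81131 + 5606/15369 = 29362873008370/1246902339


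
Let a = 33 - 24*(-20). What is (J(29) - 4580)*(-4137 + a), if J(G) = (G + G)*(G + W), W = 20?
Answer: 6298512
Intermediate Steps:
J(G) = 2*G*(20 + G) (J(G) = (G + G)*(G + 20) = (2*G)*(20 + G) = 2*G*(20 + G))
a = 513 (a = 33 + 480 = 513)
(J(29) - 4580)*(-4137 + a) = (2*29*(20 + 29) - 4580)*(-4137 + 513) = (2*29*49 - 4580)*(-3624) = (2842 - 4580)*(-3624) = -1738*(-3624) = 6298512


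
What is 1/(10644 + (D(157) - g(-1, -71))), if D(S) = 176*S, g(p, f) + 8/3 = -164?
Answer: 3/115328 ≈ 2.6013e-5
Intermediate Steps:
g(p, f) = -500/3 (g(p, f) = -8/3 - 164 = -500/3)
1/(10644 + (D(157) - g(-1, -71))) = 1/(10644 + (176*157 - 1*(-500/3))) = 1/(10644 + (27632 + 500/3)) = 1/(10644 + 83396/3) = 1/(115328/3) = 3/115328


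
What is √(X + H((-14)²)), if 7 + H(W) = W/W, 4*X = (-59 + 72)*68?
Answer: √215 ≈ 14.663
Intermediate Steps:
X = 221 (X = ((-59 + 72)*68)/4 = (13*68)/4 = (¼)*884 = 221)
H(W) = -6 (H(W) = -7 + W/W = -7 + 1 = -6)
√(X + H((-14)²)) = √(221 - 6) = √215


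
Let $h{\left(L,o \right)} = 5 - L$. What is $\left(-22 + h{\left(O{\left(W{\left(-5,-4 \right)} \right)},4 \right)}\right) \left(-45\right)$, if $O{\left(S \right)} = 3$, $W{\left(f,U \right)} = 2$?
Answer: $900$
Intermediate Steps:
$\left(-22 + h{\left(O{\left(W{\left(-5,-4 \right)} \right)},4 \right)}\right) \left(-45\right) = \left(-22 + \left(5 - 3\right)\right) \left(-45\right) = \left(-22 + 2\right) \left(-45\right) = \left(-20\right) \left(-45\right) = 900$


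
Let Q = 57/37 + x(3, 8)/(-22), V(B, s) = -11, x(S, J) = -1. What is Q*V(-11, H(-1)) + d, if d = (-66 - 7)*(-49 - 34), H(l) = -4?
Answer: 447075/74 ≈ 6041.6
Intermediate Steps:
Q = 1291/814 (Q = 57/37 - 1/(-22) = 57*(1/37) - 1*(-1/22) = 57/37 + 1/22 = 1291/814 ≈ 1.5860)
d = 6059 (d = -73*(-83) = 6059)
Q*V(-11, H(-1)) + d = (1291/814)*(-11) + 6059 = -1291/74 + 6059 = 447075/74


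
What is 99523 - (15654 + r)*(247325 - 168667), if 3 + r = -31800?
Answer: 1270347565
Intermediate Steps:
r = -31803 (r = -3 - 31800 = -31803)
99523 - (15654 + r)*(247325 - 168667) = 99523 - (15654 - 31803)*(247325 - 168667) = 99523 - (-16149)*78658 = 99523 - 1*(-1270248042) = 99523 + 1270248042 = 1270347565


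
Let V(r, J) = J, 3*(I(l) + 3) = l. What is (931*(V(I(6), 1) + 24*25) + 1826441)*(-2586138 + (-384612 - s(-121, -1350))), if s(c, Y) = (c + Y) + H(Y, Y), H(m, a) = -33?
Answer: -7084537817112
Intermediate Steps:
I(l) = -3 + l/3
s(c, Y) = -33 + Y + c (s(c, Y) = (c + Y) - 33 = (Y + c) - 33 = -33 + Y + c)
(931*(V(I(6), 1) + 24*25) + 1826441)*(-2586138 + (-384612 - s(-121, -1350))) = (931*(1 + 24*25) + 1826441)*(-2586138 + (-384612 - (-33 - 1350 - 121))) = (931*(1 + 600) + 1826441)*(-2586138 + (-384612 - 1*(-1504))) = (931*601 + 1826441)*(-2586138 + (-384612 + 1504)) = (559531 + 1826441)*(-2586138 - 383108) = 2385972*(-2969246) = -7084537817112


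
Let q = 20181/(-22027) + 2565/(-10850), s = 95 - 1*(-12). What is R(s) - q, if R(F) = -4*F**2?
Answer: -2188929135019/47798590 ≈ -45795.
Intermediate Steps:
s = 107 (s = 95 + 12 = 107)
q = -55092621/47798590 (q = 20181*(-1/22027) + 2565*(-1/10850) = -20181/22027 - 513/2170 = -55092621/47798590 ≈ -1.1526)
R(s) - q = -4*107**2 - 1*(-55092621/47798590) = -4*11449 + 55092621/47798590 = -45796 + 55092621/47798590 = -2188929135019/47798590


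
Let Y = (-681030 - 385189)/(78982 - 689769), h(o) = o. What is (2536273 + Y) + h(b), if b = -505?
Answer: 1548815195635/610787 ≈ 2.5358e+6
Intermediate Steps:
Y = 1066219/610787 (Y = -1066219/(-610787) = -1066219*(-1/610787) = 1066219/610787 ≈ 1.7456)
(2536273 + Y) + h(b) = (2536273 + 1066219/610787) - 505 = 1549123643070/610787 - 505 = 1548815195635/610787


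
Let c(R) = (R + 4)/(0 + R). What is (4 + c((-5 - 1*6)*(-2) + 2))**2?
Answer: 961/36 ≈ 26.694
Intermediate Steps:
c(R) = (4 + R)/R
(4 + c((-5 - 1*6)*(-2) + 2))**2 = (4 + (4 + ((-5 - 1*6)*(-2) + 2))/((-5 - 1*6)*(-2) + 2))**2 = (4 + (4 + ((-5 - 6)*(-2) + 2))/((-5 - 6)*(-2) + 2))**2 = (4 + (4 + (-11*(-2) + 2))/(-11*(-2) + 2))**2 = (4 + (4 + (22 + 2))/(22 + 2))**2 = (4 + (4 + 24)/24)**2 = (4 + (1/24)*28)**2 = (4 + 7/6)**2 = (31/6)**2 = 961/36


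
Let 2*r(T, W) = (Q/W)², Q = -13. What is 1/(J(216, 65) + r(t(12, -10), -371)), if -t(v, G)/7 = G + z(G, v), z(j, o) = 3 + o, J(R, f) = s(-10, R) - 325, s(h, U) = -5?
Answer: -275282/90842891 ≈ -0.0030303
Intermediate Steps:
J(R, f) = -330 (J(R, f) = -5 - 325 = -330)
t(v, G) = -21 - 7*G - 7*v (t(v, G) = -7*(G + (3 + v)) = -7*(3 + G + v) = -21 - 7*G - 7*v)
r(T, W) = 169/(2*W²) (r(T, W) = (-13/W)²/2 = (169/W²)/2 = 169/(2*W²))
1/(J(216, 65) + r(t(12, -10), -371)) = 1/(-330 + (169/2)/(-371)²) = 1/(-330 + (169/2)*(1/137641)) = 1/(-330 + 169/275282) = 1/(-90842891/275282) = -275282/90842891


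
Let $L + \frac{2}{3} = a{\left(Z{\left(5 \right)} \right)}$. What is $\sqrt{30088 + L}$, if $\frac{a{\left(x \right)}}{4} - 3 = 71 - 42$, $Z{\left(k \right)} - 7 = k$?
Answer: $\frac{\sqrt{271938}}{3} \approx 173.83$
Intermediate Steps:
$Z{\left(k \right)} = 7 + k$
$a{\left(x \right)} = 128$ ($a{\left(x \right)} = 12 + 4 \left(71 - 42\right) = 12 + 4 \cdot 29 = 12 + 116 = 128$)
$L = \frac{382}{3}$ ($L = - \frac{2}{3} + 128 = \frac{382}{3} \approx 127.33$)
$\sqrt{30088 + L} = \sqrt{30088 + \frac{382}{3}} = \sqrt{\frac{90646}{3}} = \frac{\sqrt{271938}}{3}$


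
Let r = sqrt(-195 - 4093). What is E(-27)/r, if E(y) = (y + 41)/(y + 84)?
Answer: -7*I*sqrt(67)/15276 ≈ -0.0037508*I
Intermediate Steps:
E(y) = (41 + y)/(84 + y)
r = 8*I*sqrt(67) (r = sqrt(-4288) = 8*I*sqrt(67) ≈ 65.483*I)
E(-27)/r = ((41 - 27)/(84 - 27))/((8*I*sqrt(67))) = (14/57)*(-I*sqrt(67)/536) = ((1/57)*14)*(-I*sqrt(67)/536) = 14*(-I*sqrt(67)/536)/57 = -7*I*sqrt(67)/15276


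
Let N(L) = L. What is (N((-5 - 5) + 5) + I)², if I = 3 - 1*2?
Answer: 16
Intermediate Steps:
I = 1 (I = 3 - 2 = 1)
(N((-5 - 5) + 5) + I)² = (((-5 - 5) + 5) + 1)² = ((-10 + 5) + 1)² = (-5 + 1)² = (-4)² = 16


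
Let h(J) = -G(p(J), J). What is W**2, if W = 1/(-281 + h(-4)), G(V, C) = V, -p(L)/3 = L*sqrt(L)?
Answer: 78385/6326134369 - 13488*I/6326134369 ≈ 1.2391e-5 - 2.1321e-6*I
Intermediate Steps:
p(L) = -3*L**(3/2) (p(L) = -3*L*sqrt(L) = -3*L**(3/2))
h(J) = 3*J**(3/2) (h(J) = -(-3)*J**(3/2) = 3*J**(3/2))
W = (-281 + 24*I)/79537 (W = 1/(-281 + 3*(-4)**(3/2)) = 1/(-281 + 3*(-8*I)) = 1/(-281 - 24*I) = (-281 + 24*I)/79537 ≈ -0.0035329 + 0.00030175*I)
W**2 = (-281/79537 + 24*I/79537)**2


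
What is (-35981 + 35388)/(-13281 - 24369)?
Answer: 593/37650 ≈ 0.015750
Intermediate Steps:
(-35981 + 35388)/(-13281 - 24369) = -593/(-37650) = -593*(-1/37650) = 593/37650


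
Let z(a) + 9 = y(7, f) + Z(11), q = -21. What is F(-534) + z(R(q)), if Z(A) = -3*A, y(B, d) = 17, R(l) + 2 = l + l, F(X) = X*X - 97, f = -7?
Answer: 285034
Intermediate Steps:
F(X) = -97 + X² (F(X) = X² - 97 = -97 + X²)
R(l) = -2 + 2*l (R(l) = -2 + (l + l) = -2 + 2*l)
z(a) = -25 (z(a) = -9 + (17 - 3*11) = -9 + (17 - 33) = -9 - 16 = -25)
F(-534) + z(R(q)) = (-97 + (-534)²) - 25 = (-97 + 285156) - 25 = 285059 - 25 = 285034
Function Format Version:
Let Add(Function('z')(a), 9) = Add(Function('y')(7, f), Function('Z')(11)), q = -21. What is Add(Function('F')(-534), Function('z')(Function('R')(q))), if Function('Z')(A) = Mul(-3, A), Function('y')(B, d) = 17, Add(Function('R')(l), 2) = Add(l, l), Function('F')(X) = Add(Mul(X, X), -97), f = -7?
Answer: 285034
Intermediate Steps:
Function('F')(X) = Add(-97, Pow(X, 2)) (Function('F')(X) = Add(Pow(X, 2), -97) = Add(-97, Pow(X, 2)))
Function('R')(l) = Add(-2, Mul(2, l)) (Function('R')(l) = Add(-2, Add(l, l)) = Add(-2, Mul(2, l)))
Function('z')(a) = -25 (Function('z')(a) = Add(-9, Add(17, Mul(-3, 11))) = Add(-9, Add(17, -33)) = Add(-9, -16) = -25)
Add(Function('F')(-534), Function('z')(Function('R')(q))) = Add(Add(-97, Pow(-534, 2)), -25) = Add(Add(-97, 285156), -25) = Add(285059, -25) = 285034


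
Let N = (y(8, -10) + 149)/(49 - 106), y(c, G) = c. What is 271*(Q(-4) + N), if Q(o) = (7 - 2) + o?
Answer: -27100/57 ≈ -475.44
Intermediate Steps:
N = -157/57 (N = (8 + 149)/(49 - 106) = 157/(-57) = 157*(-1/57) = -157/57 ≈ -2.7544)
Q(o) = 5 + o
271*(Q(-4) + N) = 271*((5 - 4) - 157/57) = 271*(1 - 157/57) = 271*(-100/57) = -27100/57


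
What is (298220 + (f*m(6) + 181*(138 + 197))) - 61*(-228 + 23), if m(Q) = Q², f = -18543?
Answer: -296188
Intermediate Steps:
(298220 + (f*m(6) + 181*(138 + 197))) - 61*(-228 + 23) = (298220 + (-18543*6² + 181*(138 + 197))) - 61*(-228 + 23) = (298220 + (-18543*36 + 181*335)) - 61*(-205) = (298220 + (-667548 + 60635)) + 12505 = (298220 - 606913) + 12505 = -308693 + 12505 = -296188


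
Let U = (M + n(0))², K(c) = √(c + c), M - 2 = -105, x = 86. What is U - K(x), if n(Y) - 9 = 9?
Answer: 7225 - 2*√43 ≈ 7211.9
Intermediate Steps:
n(Y) = 18 (n(Y) = 9 + 9 = 18)
M = -103 (M = 2 - 105 = -103)
K(c) = √2*√c (K(c) = √(2*c) = √2*√c)
U = 7225 (U = (-103 + 18)² = (-85)² = 7225)
U - K(x) = 7225 - √2*√86 = 7225 - 2*√43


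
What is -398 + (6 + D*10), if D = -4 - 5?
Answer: -482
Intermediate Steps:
D = -9
-398 + (6 + D*10) = -398 + (6 - 9*10) = -398 + (6 - 90) = -398 - 84 = -482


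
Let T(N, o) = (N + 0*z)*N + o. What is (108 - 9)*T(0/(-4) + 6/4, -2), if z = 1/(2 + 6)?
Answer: 99/4 ≈ 24.750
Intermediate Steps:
z = 1/8 ≈ 0.12500
T(N, o) = o + N**2 (T(N, o) = (N + 0*(1/8))*N + o = (N + 0)*N + o = N*N + o = N**2 + o = o + N**2)
(108 - 9)*T(0/(-4) + 6/4, -2) = (108 - 9)*(-2 + (0/(-4) + 6/4)**2) = 99*(-2 + (0*(-1/4) + 6*(1/4))**2) = 99*(-2 + (0 + 3/2)**2) = 99*(-2 + (3/2)**2) = 99*(-2 + 9/4) = 99*(1/4) = 99/4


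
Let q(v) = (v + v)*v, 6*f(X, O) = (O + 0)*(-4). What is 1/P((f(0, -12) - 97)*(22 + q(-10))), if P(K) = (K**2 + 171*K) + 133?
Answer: 1/387000079 ≈ 2.5840e-9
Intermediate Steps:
f(X, O) = -2*O/3 (f(X, O) = ((O + 0)*(-4))/6 = (O*(-4))/6 = (-4*O)/6 = -2*O/3)
q(v) = 2*v**2 (q(v) = (2*v)*v = 2*v**2)
P(K) = 133 + K**2 + 171*K
1/P((f(0, -12) - 97)*(22 + q(-10))) = 1/(133 + ((-2/3*(-12) - 97)*(22 + 2*(-10)**2))**2 + 171*((-2/3*(-12) - 97)*(22 + 2*(-10)**2))) = 1/(133 + ((8 - 97)*(22 + 2*100))**2 + 171*((8 - 97)*(22 + 2*100))) = 1/(133 + (-89*(22 + 200))**2 + 171*(-89*(22 + 200))) = 1/(133 + (-89*222)**2 + 171*(-89*222)) = 1/(133 + (-19758)**2 + 171*(-19758)) = 1/(133 + 390378564 - 3378618) = 1/387000079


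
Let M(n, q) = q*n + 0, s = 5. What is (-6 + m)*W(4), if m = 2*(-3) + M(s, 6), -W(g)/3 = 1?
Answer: -54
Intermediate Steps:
W(g) = -3 (W(g) = -3*1 = -3)
M(n, q) = n*q (M(n, q) = n*q + 0 = n*q)
m = 24 (m = 2*(-3) + 5*6 = -6 + 30 = 24)
(-6 + m)*W(4) = (-6 + 24)*(-3) = 18*(-3) = -54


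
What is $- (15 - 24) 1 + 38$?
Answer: $47$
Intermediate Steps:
$- (15 - 24) 1 + 38 = \left(-1\right) \left(-9\right) 1 + 38 = 9 \cdot 1 + 38 = 9 + 38 = 47$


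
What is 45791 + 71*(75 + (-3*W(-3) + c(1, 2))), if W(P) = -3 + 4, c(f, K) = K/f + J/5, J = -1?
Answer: 255154/5 ≈ 51031.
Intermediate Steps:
c(f, K) = -⅕ + K/f (c(f, K) = K/f - 1/5 = K/f - 1*⅕ = K/f - ⅕ = -⅕ + K/f)
W(P) = 1
45791 + 71*(75 + (-3*W(-3) + c(1, 2))) = 45791 + 71*(75 + (-3*1 + (2 - ⅕*1)/1)) = 45791 + 71*(75 + (-3 + 1*(2 - ⅕))) = 45791 + 71*(75 + (-3 + 1*(9/5))) = 45791 + 71*(75 + (-3 + 9/5)) = 45791 + 71*(75 - 6/5) = 45791 + 71*(369/5) = 45791 + 26199/5 = 255154/5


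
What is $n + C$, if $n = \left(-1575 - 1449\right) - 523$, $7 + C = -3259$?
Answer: $-6813$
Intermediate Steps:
$C = -3266$ ($C = -7 - 3259 = -3266$)
$n = -3547$ ($n = -3024 - 523 = -3547$)
$n + C = -3547 - 3266 = -6813$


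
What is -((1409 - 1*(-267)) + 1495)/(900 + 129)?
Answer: -151/49 ≈ -3.0816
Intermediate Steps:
-((1409 - 1*(-267)) + 1495)/(900 + 129) = -((1409 + 267) + 1495)/1029 = -(1676 + 1495)/1029 = -3171/1029 = -1*151/49 = -151/49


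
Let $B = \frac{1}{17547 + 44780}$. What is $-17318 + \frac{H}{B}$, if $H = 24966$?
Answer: $1556038564$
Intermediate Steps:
$B = \frac{1}{62327} \approx 1.6044 \cdot 10^{-5}$
$-17318 + \frac{H}{B} = -17318 + 24966 \frac{1}{\frac{1}{62327}} = -17318 + 24966 \cdot 62327 = -17318 + 1556055882 = 1556038564$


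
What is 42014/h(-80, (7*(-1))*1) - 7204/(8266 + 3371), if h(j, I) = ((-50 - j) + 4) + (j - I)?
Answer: -163065958/151281 ≈ -1077.9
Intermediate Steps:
h(j, I) = -46 - I (h(j, I) = (-46 - j) + (j - I) = -46 - I)
42014/h(-80, (7*(-1))*1) - 7204/(8266 + 3371) = 42014/(-46 - 7*(-1)) - 7204/(8266 + 3371) = 42014/(-46 - (-7)) - 7204/11637 = 42014/(-46 - 1*(-7)) - 7204*1/11637 = 42014/(-46 + 7) - 7204/11637 = 42014/(-39) - 7204/11637 = 42014*(-1/39) - 7204/11637 = -42014/39 - 7204/11637 = -163065958/151281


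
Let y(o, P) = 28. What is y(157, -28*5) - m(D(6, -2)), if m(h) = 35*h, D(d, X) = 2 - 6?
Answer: 168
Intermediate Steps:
D(d, X) = -4
y(157, -28*5) - m(D(6, -2)) = 28 - 35*(-4) = 28 - 1*(-140) = 28 + 140 = 168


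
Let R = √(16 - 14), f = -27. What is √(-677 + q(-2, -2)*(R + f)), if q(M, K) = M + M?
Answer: √(-569 - 4*√2) ≈ 23.972*I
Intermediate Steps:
q(M, K) = 2*M
R = √2 ≈ 1.4142
√(-677 + q(-2, -2)*(R + f)) = √(-677 + (2*(-2))*(√2 - 27)) = √(-677 - 4*(-27 + √2)) = √(-677 + (108 - 4*√2)) = √(-569 - 4*√2)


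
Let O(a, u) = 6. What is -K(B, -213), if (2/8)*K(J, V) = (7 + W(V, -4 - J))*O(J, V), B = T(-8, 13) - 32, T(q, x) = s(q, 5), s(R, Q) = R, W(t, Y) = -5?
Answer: -48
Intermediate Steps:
T(q, x) = q
B = -40 (B = -8 - 32 = -40)
K(J, V) = 48 (K(J, V) = 4*((7 - 5)*6) = 4*(2*6) = 4*12 = 48)
-K(B, -213) = -1*48 = -48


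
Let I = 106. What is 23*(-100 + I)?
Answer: 138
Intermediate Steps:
23*(-100 + I) = 23*(-100 + 106) = 23*6 = 138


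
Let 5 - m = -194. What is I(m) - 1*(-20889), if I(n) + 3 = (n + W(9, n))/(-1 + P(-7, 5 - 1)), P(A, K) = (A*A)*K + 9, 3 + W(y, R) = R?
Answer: 4261139/204 ≈ 20888.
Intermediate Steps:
m = 199 (m = 5 - 1*(-194) = 5 + 194 = 199)
W(y, R) = -3 + R
P(A, K) = 9 + K*A² (P(A, K) = A²*K + 9 = K*A² + 9 = 9 + K*A²)
I(n) = -205/68 + n/102 (I(n) = -3 + (n + (-3 + n))/(-1 + (9 + (5 - 1)*(-7)²)) = -3 + (-3 + 2*n)/(-1 + (9 + 4*49)) = -3 + (-3 + 2*n)/(-1 + (9 + 196)) = -3 + (-3 + 2*n)/(-1 + 205) = -3 + (-3 + 2*n)/204 = -3 + (-3 + 2*n)*(1/204) = -3 + (-1/68 + n/102) = -205/68 + n/102)
I(m) - 1*(-20889) = (-205/68 + (1/102)*199) - 1*(-20889) = (-205/68 + 199/102) + 20889 = -217/204 + 20889 = 4261139/204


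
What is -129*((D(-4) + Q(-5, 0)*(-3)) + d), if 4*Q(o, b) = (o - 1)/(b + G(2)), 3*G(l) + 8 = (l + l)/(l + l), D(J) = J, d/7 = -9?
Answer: 124485/14 ≈ 8891.8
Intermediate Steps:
d = -63 (d = 7*(-9) = -63)
G(l) = -7/3 (G(l) = -8/3 + ((l + l)/(l + l))/3 = -8/3 + ((2*l)/((2*l)))/3 = -8/3 + ((2*l)*(1/(2*l)))/3 = -8/3 + (⅓)*1 = -8/3 + ⅓ = -7/3)
Q(o, b) = (-1 + o)/(4*(-7/3 + b)) (Q(o, b) = ((o - 1)/(b - 7/3))/4 = ((-1 + o)/(-7/3 + b))/4 = (-1 + o)/(4*(-7/3 + b)))
-129*((D(-4) + Q(-5, 0)*(-3)) + d) = -129*((-4 + (3*(-1 - 5)/(4*(-7 + 3*0)))*(-3)) - 63) = -129*((-4 + ((¾)*(-6)/(-7 + 0))*(-3)) - 63) = -129*((-4 + ((¾)*(-6)/(-7))*(-3)) - 63) = -129*((-4 + ((¾)*(-⅐)*(-6))*(-3)) - 63) = -129*((-4 + (9/14)*(-3)) - 63) = -129*((-4 - 27/14) - 63) = -129*(-83/14 - 63) = -129*(-965/14) = 124485/14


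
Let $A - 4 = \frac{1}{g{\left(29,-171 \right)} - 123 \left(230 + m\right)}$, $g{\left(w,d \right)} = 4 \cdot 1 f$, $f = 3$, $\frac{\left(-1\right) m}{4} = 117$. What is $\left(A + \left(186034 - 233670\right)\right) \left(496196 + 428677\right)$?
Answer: $- \frac{430050761976541}{9762} \approx -4.4054 \cdot 10^{10}$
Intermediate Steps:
$m = -468$ ($m = \left(-4\right) 117 = -468$)
$g{\left(w,d \right)} = 12$ ($g{\left(w,d \right)} = 4 \cdot 1 \cdot 3 = 4 \cdot 3 = 12$)
$A = \frac{117145}{29286}$ ($A = 4 + \frac{1}{12 - 123 \left(230 - 468\right)} = 4 + \frac{1}{12 - -29274} = 4 + \frac{1}{12 + 29274} = 4 + \frac{1}{29286} = \frac{117145}{29286} \approx 4.0$)
$\left(A + \left(186034 - 233670\right)\right) \left(496196 + 428677\right) = \left(\frac{117145}{29286} + \left(186034 - 233670\right)\right) \left(496196 + 428677\right) = \left(\frac{117145}{29286} + \left(186034 - 233670\right)\right) 924873 = \left(\frac{117145}{29286} - 47636\right) 924873 = \left(- \frac{1394950751}{29286}\right) 924873 = - \frac{430050761976541}{9762}$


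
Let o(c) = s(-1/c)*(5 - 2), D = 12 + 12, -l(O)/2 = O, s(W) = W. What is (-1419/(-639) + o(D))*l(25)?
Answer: -89275/852 ≈ -104.78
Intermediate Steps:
l(O) = -2*O
D = 24
o(c) = -3/c (o(c) = (-1/c)*(5 - 2) = -1/c*3 = -3/c)
(-1419/(-639) + o(D))*l(25) = (-1419/(-639) - 3/24)*(-2*25) = (-1419*(-1/639) - 3*1/24)*(-50) = (473/213 - 1/8)*(-50) = (3571/1704)*(-50) = -89275/852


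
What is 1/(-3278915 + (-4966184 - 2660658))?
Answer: -1/10905757 ≈ -9.1695e-8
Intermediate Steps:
1/(-3278915 + (-4966184 - 2660658)) = 1/(-3278915 - 7626842) = 1/(-10905757) = -1/10905757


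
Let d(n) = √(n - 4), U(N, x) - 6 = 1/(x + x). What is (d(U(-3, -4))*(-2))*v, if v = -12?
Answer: 6*√30 ≈ 32.863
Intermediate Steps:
U(N, x) = 6 + 1/(2*x) (U(N, x) = 6 + 1/(x + x) = 6 + 1/(2*x))
d(n) = √(-4 + n)
(d(U(-3, -4))*(-2))*v = (√(-4 + (6 + (½)/(-4)))*(-2))*(-12) = (√(-4 + (6 + (½)*(-¼)))*(-2))*(-12) = (√(-4 + (6 - ⅛))*(-2))*(-12) = (√(-4 + 47/8)*(-2))*(-12) = (√(15/8)*(-2))*(-12) = ((√30/4)*(-2))*(-12) = -√30/2*(-12) = 6*√30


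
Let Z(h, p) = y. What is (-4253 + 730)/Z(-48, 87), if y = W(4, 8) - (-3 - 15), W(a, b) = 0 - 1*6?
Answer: -3523/12 ≈ -293.58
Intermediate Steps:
W(a, b) = -6 (W(a, b) = 0 - 6 = -6)
y = 12 (y = -6 - (-3 - 15) = -6 - 1*(-18) = -6 + 18 = 12)
Z(h, p) = 12
(-4253 + 730)/Z(-48, 87) = (-4253 + 730)/12 = -3523*1/12 = -3523/12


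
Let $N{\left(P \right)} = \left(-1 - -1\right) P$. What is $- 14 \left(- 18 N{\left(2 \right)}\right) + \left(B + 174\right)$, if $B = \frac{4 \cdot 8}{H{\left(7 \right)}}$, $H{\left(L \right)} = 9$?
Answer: $\frac{1598}{9} \approx 177.56$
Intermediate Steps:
$B = \frac{32}{9}$ ($B = \frac{4 \cdot 8}{9} = 32 \cdot \frac{1}{9} = \frac{32}{9} \approx 3.5556$)
$N{\left(P \right)} = 0$ ($N{\left(P \right)} = \left(-1 + 1\right) P = 0 P = 0$)
$- 14 \left(- 18 N{\left(2 \right)}\right) + \left(B + 174\right) = - 14 \left(\left(-18\right) 0\right) + \left(\frac{32}{9} + 174\right) = \left(-14\right) 0 + \frac{1598}{9} = 0 + \frac{1598}{9} = \frac{1598}{9}$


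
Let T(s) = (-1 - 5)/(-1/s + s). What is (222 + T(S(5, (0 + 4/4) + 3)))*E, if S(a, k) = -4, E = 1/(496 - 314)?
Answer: 43/35 ≈ 1.2286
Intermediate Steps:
E = 1/182 ≈ 0.0054945
T(s) = -6/(s - 1/s)
(222 + T(S(5, (0 + 4/4) + 3)))*E = (222 - 6*(-4)/(-1 + (-4)²))*(1/182) = (222 - 6*(-4)/(-1 + 16))*(1/182) = (222 - 6*(-4)/15)*(1/182) = (222 - 6*(-4)*1/15)*(1/182) = (222 + 8/5)*(1/182) = (1118/5)*(1/182) = 43/35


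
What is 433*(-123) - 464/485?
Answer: -25831079/485 ≈ -53260.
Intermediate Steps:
433*(-123) - 464/485 = -53259 - 464*1/485 = -53259 - 464/485 = -25831079/485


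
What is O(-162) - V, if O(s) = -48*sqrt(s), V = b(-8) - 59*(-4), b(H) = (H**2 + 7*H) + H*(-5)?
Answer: -284 - 432*I*sqrt(2) ≈ -284.0 - 610.94*I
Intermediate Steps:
b(H) = H**2 + 2*H (b(H) = (H**2 + 7*H) - 5*H = H**2 + 2*H)
V = 284 (V = -8*(2 - 8) - 59*(-4) = -8*(-6) + 236 = 48 + 236 = 284)
O(-162) - V = -432*I*sqrt(2) - 1*284 = -432*I*sqrt(2) - 284 = -284 - 432*I*sqrt(2)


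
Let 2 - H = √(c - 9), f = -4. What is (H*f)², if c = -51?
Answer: 64*(1 - I*√15)² ≈ -896.0 - 495.74*I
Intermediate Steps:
H = 2 - 2*I*√15 (H = 2 - √(-51 - 9) = 2 - √(-60) = 2 - 2*I*√15 ≈ 2.0 - 7.746*I)
(H*f)² = ((2 - 2*I*√15)*(-4))² = (-8 + 8*I*√15)²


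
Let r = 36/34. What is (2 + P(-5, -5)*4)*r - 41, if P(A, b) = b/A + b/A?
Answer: -517/17 ≈ -30.412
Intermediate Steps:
r = 18/17 (r = 36*(1/34) = 18/17 ≈ 1.0588)
P(A, b) = 2*b/A
(2 + P(-5, -5)*4)*r - 41 = (2 + (2*(-5)/(-5))*4)*(18/17) - 41 = (2 + (2*(-5)*(-1/5))*4)*(18/17) - 41 = (2 + 2*4)*(18/17) - 41 = (2 + 8)*(18/17) - 41 = 10*(18/17) - 41 = 180/17 - 41 = -517/17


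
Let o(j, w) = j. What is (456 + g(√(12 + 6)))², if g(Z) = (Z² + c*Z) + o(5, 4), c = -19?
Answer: 235939 - 54606*√2 ≈ 1.5871e+5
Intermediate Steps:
g(Z) = 5 + Z² - 19*Z (g(Z) = (Z² - 19*Z) + 5 = 5 + Z² - 19*Z)
(456 + g(√(12 + 6)))² = (456 + (5 + (√(12 + 6))² - 19*√(12 + 6)))² = (456 + (5 + (√18)² - 57*√2))² = (456 + (5 + (3*√2)² - 57*√2))² = (456 + (5 + 18 - 57*√2))² = (456 + (23 - 57*√2))² = (479 - 57*√2)²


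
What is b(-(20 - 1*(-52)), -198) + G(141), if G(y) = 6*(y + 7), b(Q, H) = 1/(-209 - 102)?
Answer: 276167/311 ≈ 888.00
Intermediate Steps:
b(Q, H) = -1/311 (b(Q, H) = 1/(-311) = -1/311)
G(y) = 42 + 6*y (G(y) = 6*(7 + y) = 42 + 6*y)
b(-(20 - 1*(-52)), -198) + G(141) = -1/311 + (42 + 6*141) = -1/311 + (42 + 846) = -1/311 + 888 = 276167/311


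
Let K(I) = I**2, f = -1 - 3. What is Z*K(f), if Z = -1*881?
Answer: -14096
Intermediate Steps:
Z = -881
f = -4
Z*K(f) = -881*(-4)**2 = -881*16 = -14096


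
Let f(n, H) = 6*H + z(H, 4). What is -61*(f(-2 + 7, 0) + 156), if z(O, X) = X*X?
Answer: -10492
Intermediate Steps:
z(O, X) = X²
f(n, H) = 16 + 6*H (f(n, H) = 6*H + 4² = 6*H + 16 = 16 + 6*H)
-61*(f(-2 + 7, 0) + 156) = -61*((16 + 6*0) + 156) = -61*((16 + 0) + 156) = -61*(16 + 156) = -61*172 = -1*10492 = -10492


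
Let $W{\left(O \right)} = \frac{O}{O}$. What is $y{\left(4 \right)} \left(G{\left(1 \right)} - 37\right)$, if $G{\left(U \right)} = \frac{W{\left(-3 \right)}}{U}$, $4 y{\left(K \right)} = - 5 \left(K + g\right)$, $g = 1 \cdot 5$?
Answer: $405$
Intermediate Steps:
$g = 5$
$W{\left(O \right)} = 1$
$y{\left(K \right)} = - \frac{25}{4} - \frac{5 K}{4}$ ($y{\left(K \right)} = \frac{\left(-5\right) \left(K + 5\right)}{4} = \frac{\left(-5\right) \left(5 + K\right)}{4} = \frac{-25 - 5 K}{4} = - \frac{25}{4} - \frac{5 K}{4}$)
$G{\left(U \right)} = \frac{1}{U}$ ($G{\left(U \right)} = 1 \frac{1}{U} = \frac{1}{U}$)
$y{\left(4 \right)} \left(G{\left(1 \right)} - 37\right) = \left(- \frac{25}{4} - 5\right) \left(1^{-1} - 37\right) = \left(- \frac{25}{4} - 5\right) \left(1 - 37\right) = \left(- \frac{45}{4}\right) \left(-36\right) = 405$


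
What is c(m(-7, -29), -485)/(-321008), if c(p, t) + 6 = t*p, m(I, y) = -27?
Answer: -13089/321008 ≈ -0.040775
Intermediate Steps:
c(p, t) = -6 + p*t (c(p, t) = -6 + t*p = -6 + p*t)
c(m(-7, -29), -485)/(-321008) = (-6 - 27*(-485))/(-321008) = (-6 + 13095)*(-1/321008) = 13089*(-1/321008) = -13089/321008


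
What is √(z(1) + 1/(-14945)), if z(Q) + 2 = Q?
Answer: I*√4558530/2135 ≈ 1.0*I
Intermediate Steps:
z(Q) = -2 + Q
√(z(1) + 1/(-14945)) = √((-2 + 1) + 1/(-14945)) = √(-1 - 1/14945) = √(-14946/14945) = I*√4558530/2135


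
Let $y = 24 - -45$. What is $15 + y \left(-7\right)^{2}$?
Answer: $3396$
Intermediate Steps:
$y = 69$ ($y = 24 + 45 = 69$)
$15 + y \left(-7\right)^{2} = 15 + 69 \left(-7\right)^{2} = 15 + 69 \cdot 49 = 15 + 3381 = 3396$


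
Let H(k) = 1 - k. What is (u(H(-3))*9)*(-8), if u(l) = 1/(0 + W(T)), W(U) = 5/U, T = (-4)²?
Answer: -1152/5 ≈ -230.40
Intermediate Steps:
T = 16
u(l) = 16/5 (u(l) = 1/(0 + 5/16) = 1/(5/16) = 16/5)
(u(H(-3))*9)*(-8) = ((16/5)*9)*(-8) = (144/5)*(-8) = -1152/5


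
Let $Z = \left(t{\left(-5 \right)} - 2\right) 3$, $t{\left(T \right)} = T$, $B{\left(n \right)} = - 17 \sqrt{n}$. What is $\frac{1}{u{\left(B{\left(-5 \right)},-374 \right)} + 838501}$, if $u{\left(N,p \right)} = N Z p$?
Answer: $\frac{838501}{792219208621} + \frac{133518 i \sqrt{5}}{792219208621} \approx 1.0584 \cdot 10^{-6} + 3.7686 \cdot 10^{-7} i$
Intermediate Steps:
$Z = -21$ ($Z = \left(-5 - 2\right) 3 = \left(-7\right) 3 = -21$)
$u{\left(N,p \right)} = - 21 N p$ ($u{\left(N,p \right)} = N \left(-21\right) p = - 21 N p$)
$\frac{1}{u{\left(B{\left(-5 \right)},-374 \right)} + 838501} = \frac{1}{\left(-21\right) \left(- 17 \sqrt{-5}\right) \left(-374\right) + 838501} = \frac{1}{\left(-21\right) \left(- 17 i \sqrt{5}\right) \left(-374\right) + 838501} = \frac{1}{- 133518 i \sqrt{5} + 838501} = \frac{1}{838501 - 133518 i \sqrt{5}}$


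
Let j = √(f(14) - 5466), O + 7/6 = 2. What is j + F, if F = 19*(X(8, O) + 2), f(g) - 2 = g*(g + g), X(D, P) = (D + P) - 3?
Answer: 893/6 + 4*I*√317 ≈ 148.83 + 71.218*I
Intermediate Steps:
O = ⅚ (O = -7/6 + 2 = ⅚ ≈ 0.83333)
X(D, P) = -3 + D + P
f(g) = 2 + 2*g² (f(g) = 2 + g*(g + g) = 2 + g*(2*g) = 2 + 2*g²)
j = 4*I*√317 (j = √((2 + 2*14²) - 5466) = √((2 + 2*196) - 5466) = √((2 + 392) - 5466) = √(394 - 5466) = √(-5072) = 4*I*√317 ≈ 71.218*I)
F = 893/6 (F = 19*((-3 + 8 + ⅚) + 2) = 19*(35/6 + 2) = 19*(47/6) = 893/6 ≈ 148.83)
j + F = 4*I*√317 + 893/6 = 893/6 + 4*I*√317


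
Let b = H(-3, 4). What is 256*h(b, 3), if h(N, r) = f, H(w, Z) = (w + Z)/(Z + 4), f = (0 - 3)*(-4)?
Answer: 3072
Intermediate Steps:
f = 12 (f = -3*(-4) = 12)
H(w, Z) = (Z + w)/(4 + Z)
b = ⅛ (b = (4 - 3)/(4 + 4) = 1/8 = (⅛)*1 = ⅛ ≈ 0.12500)
h(N, r) = 12
256*h(b, 3) = 256*12 = 3072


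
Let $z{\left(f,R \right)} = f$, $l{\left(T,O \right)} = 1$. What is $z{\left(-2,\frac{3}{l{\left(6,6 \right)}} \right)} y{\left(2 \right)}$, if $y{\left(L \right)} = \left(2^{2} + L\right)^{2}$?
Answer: $-72$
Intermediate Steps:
$y{\left(L \right)} = \left(4 + L\right)^{2}$
$z{\left(-2,\frac{3}{l{\left(6,6 \right)}} \right)} y{\left(2 \right)} = - 2 \left(4 + 2\right)^{2} = - 2 \cdot 6^{2} = \left(-2\right) 36 = -72$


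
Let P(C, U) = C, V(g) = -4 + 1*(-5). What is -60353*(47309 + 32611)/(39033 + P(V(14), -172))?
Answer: -33495915/271 ≈ -1.2360e+5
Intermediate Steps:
V(g) = -9 (V(g) = -4 - 5 = -9)
-60353*(47309 + 32611)/(39033 + P(V(14), -172)) = -60353*(47309 + 32611)/(39033 - 9) = -60353/(39024/79920) = -60353/(39024*(1/79920)) = -60353/271/555 = -60353*555/271 = -33495915/271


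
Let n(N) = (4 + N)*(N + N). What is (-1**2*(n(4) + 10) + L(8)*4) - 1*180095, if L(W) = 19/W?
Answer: -360319/2 ≈ -1.8016e+5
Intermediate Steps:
n(N) = 2*N*(4 + N) (n(N) = (4 + N)*(2*N) = 2*N*(4 + N))
(-1**2*(n(4) + 10) + L(8)*4) - 1*180095 = (-1**2*(2*4*(4 + 4) + 10) + (19/8)*4) - 1*180095 = (-(2*4*8 + 10) + (19*(1/8))*4) - 180095 = (-(64 + 10) + (19/8)*4) - 180095 = (-74 + 19/2) - 180095 = -129/2 - 180095 = -360319/2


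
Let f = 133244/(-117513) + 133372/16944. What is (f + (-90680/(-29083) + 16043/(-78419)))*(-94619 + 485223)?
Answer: 2947397900502424057411/781872164034993 ≈ 3.7697e+6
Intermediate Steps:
f = 1117938125/165928356 (f = 133244*(-1/117513) + 133372*(1/16944) = -133244/117513 + 33343/4236 = 1117938125/165928356 ≈ 6.7375)
(f + (-90680/(-29083) + 16043/(-78419)))*(-94619 + 485223) = (1117938125/165928356 + (-90680/(-29083) + 16043/(-78419)))*(-94619 + 485223) = (1117938125/165928356 + (-90680*(-1/29083) + 16043*(-1/78419)))*390604 = (1117938125/165928356 + (90680/29083 - 16043/78419))*390604 = (1117938125/165928356 + 6644456351/2280659777)*390604 = (30182977137995761/3127488656139972)*390604 = 2947397900502424057411/781872164034993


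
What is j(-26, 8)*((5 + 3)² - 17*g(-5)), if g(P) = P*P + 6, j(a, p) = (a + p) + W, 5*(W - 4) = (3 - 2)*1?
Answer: 31947/5 ≈ 6389.4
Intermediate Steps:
W = 21/5 (W = 4 + ((3 - 2)*1)/5 = 4 + (1*1)/5 = 4 + (⅕)*1 = 4 + ⅕ = 21/5 ≈ 4.2000)
j(a, p) = 21/5 + a + p (j(a, p) = (a + p) + 21/5 = 21/5 + a + p)
g(P) = 6 + P² (g(P) = P² + 6 = 6 + P²)
j(-26, 8)*((5 + 3)² - 17*g(-5)) = (21/5 - 26 + 8)*((5 + 3)² - 17*(6 + (-5)²)) = -69*(8² - 17*(6 + 25))/5 = -69*(64 - 17*31)/5 = -69*(64 - 527)/5 = -69/5*(-463) = 31947/5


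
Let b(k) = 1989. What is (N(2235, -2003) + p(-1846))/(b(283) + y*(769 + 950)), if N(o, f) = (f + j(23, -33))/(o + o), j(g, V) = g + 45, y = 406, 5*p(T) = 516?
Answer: 51041/347618490 ≈ 0.00014683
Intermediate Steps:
p(T) = 516/5 (p(T) = (⅕)*516 = 516/5)
j(g, V) = 45 + g
N(o, f) = (68 + f)/(2*o) (N(o, f) = (f + (45 + 23))/(o + o) = (f + 68)/((2*o)) = (68 + f)*(1/(2*o)) = (68 + f)/(2*o))
(N(2235, -2003) + p(-1846))/(b(283) + y*(769 + 950)) = ((½)*(68 - 2003)/2235 + 516/5)/(1989 + 406*(769 + 950)) = ((½)*(1/2235)*(-1935) + 516/5)/(1989 + 406*1719) = (-129/298 + 516/5)/(1989 + 697914) = (153123/1490)/699903 = (153123/1490)*(1/699903) = 51041/347618490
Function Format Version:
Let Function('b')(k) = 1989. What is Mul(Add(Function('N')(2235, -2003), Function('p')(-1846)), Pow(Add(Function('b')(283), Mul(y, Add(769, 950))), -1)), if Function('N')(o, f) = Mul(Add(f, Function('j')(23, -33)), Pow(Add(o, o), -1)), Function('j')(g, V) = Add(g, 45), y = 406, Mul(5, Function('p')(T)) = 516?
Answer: Rational(51041, 347618490) ≈ 0.00014683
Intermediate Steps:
Function('p')(T) = Rational(516, 5) (Function('p')(T) = Mul(Rational(1, 5), 516) = Rational(516, 5))
Function('j')(g, V) = Add(45, g)
Function('N')(o, f) = Mul(Rational(1, 2), Pow(o, -1), Add(68, f)) (Function('N')(o, f) = Mul(Add(f, Add(45, 23)), Pow(Add(o, o), -1)) = Mul(Add(f, 68), Pow(Mul(2, o), -1)) = Mul(Add(68, f), Mul(Rational(1, 2), Pow(o, -1))) = Mul(Rational(1, 2), Pow(o, -1), Add(68, f)))
Mul(Add(Function('N')(2235, -2003), Function('p')(-1846)), Pow(Add(Function('b')(283), Mul(y, Add(769, 950))), -1)) = Mul(Add(Mul(Rational(1, 2), Pow(2235, -1), Add(68, -2003)), Rational(516, 5)), Pow(Add(1989, Mul(406, Add(769, 950))), -1)) = Mul(Add(Mul(Rational(1, 2), Rational(1, 2235), -1935), Rational(516, 5)), Pow(Add(1989, Mul(406, 1719)), -1)) = Mul(Add(Rational(-129, 298), Rational(516, 5)), Pow(Add(1989, 697914), -1)) = Mul(Rational(153123, 1490), Pow(699903, -1)) = Mul(Rational(153123, 1490), Rational(1, 699903)) = Rational(51041, 347618490)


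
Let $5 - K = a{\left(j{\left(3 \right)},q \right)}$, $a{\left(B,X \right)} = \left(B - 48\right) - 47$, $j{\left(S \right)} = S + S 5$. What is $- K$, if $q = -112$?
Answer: $-82$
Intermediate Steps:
$j{\left(S \right)} = 6 S$ ($j{\left(S \right)} = S + 5 S = 6 S$)
$a{\left(B,X \right)} = -95 + B$ ($a{\left(B,X \right)} = \left(-48 + B\right) - 47 = -95 + B$)
$K = 82$ ($K = 5 - \left(-95 + 6 \cdot 3\right) = 5 - \left(-95 + 18\right) = 5 - -77 = 5 + 77 = 82$)
$- K = \left(-1\right) 82 = -82$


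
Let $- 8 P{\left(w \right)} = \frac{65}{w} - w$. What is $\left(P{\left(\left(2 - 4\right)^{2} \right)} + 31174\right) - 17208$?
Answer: $\frac{446863}{32} \approx 13964.0$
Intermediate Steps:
$P{\left(w \right)} = - \frac{65}{8 w} + \frac{w}{8}$ ($P{\left(w \right)} = - \frac{\frac{65}{w} - w}{8} = - \frac{- w + \frac{65}{w}}{8} = - \frac{65}{8 w} + \frac{w}{8}$)
$\left(P{\left(\left(2 - 4\right)^{2} \right)} + 31174\right) - 17208 = \left(\frac{-65 + \left(\left(2 - 4\right)^{2}\right)^{2}}{8 \left(2 - 4\right)^{2}} + 31174\right) - 17208 = \left(\frac{-65 + \left(\left(-2\right)^{2}\right)^{2}}{8 \left(-2\right)^{2}} + 31174\right) - 17208 = \left(\frac{-65 + 4^{2}}{8 \cdot 4} + 31174\right) - 17208 = \left(\frac{1}{8} \cdot \frac{1}{4} \left(-65 + 16\right) + 31174\right) - 17208 = \left(\frac{1}{8} \cdot \frac{1}{4} \left(-49\right) + 31174\right) - 17208 = \left(- \frac{49}{32} + 31174\right) - 17208 = \frac{997519}{32} - 17208 = \frac{446863}{32}$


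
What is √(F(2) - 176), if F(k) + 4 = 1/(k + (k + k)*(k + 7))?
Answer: I*√259882/38 ≈ 13.415*I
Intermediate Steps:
F(k) = -4 + 1/(k + 2*k*(7 + k)) (F(k) = -4 + 1/(k + (k + k)*(k + 7)) = -4 + 1/(k + (2*k)*(7 + k)) = -4 + 1/(k + 2*k*(7 + k)))
√(F(2) - 176) = √((1 - 60*2 - 8*2²)/(2*(15 + 2*2)) - 176) = √((1 - 120 - 8*4)/(2*(15 + 4)) - 176) = √((½)*(1 - 120 - 32)/19 - 176) = √((½)*(1/19)*(-151) - 176) = √(-151/38 - 176) = √(-6839/38) = I*√259882/38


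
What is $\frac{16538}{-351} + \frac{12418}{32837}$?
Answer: $- \frac{76957084}{1646541} \approx -46.739$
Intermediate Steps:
$\frac{16538}{-351} + \frac{12418}{32837} = 16538 \left(- \frac{1}{351}\right) + 12418 \cdot \frac{1}{32837} = - \frac{16538}{351} + \frac{1774}{4691} = - \frac{76957084}{1646541}$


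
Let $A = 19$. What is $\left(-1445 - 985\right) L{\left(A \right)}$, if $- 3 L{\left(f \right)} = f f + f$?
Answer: $307800$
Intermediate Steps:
$L{\left(f \right)} = - \frac{f}{3} - \frac{f^{2}}{3}$ ($L{\left(f \right)} = - \frac{f f + f}{3} = - \frac{f^{2} + f}{3} = - \frac{f + f^{2}}{3} = - \frac{f}{3} - \frac{f^{2}}{3}$)
$\left(-1445 - 985\right) L{\left(A \right)} = \left(-1445 - 985\right) \left(\left(- \frac{1}{3}\right) 19 \left(1 + 19\right)\right) = - 2430 \left(\left(- \frac{1}{3}\right) 19 \cdot 20\right) = \left(-2430\right) \left(- \frac{380}{3}\right) = 307800$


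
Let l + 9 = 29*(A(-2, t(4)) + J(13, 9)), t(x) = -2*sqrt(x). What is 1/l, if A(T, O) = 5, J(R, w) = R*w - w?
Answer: 1/3268 ≈ 0.00030600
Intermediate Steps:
J(R, w) = -w + R*w
l = 3268 (l = -9 + 29*(5 + 9*(-1 + 13)) = -9 + 29*(5 + 9*12) = -9 + 29*(5 + 108) = -9 + 29*113 = -9 + 3277 = 3268)
1/l = 1/3268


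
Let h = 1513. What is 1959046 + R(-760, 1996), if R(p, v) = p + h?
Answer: 1959799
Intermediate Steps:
R(p, v) = 1513 + p (R(p, v) = p + 1513 = 1513 + p)
1959046 + R(-760, 1996) = 1959046 + (1513 - 760) = 1959046 + 753 = 1959799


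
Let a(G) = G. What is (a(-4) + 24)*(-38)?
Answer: -760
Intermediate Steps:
(a(-4) + 24)*(-38) = (-4 + 24)*(-38) = 20*(-38) = -760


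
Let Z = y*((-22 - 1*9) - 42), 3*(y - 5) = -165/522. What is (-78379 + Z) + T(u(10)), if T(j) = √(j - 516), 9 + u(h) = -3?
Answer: -41100353/522 + 4*I*√33 ≈ -78736.0 + 22.978*I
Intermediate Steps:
u(h) = -12 (u(h) = -9 - 3 = -12)
T(j) = √(-516 + j)
y = 2555/522 (y = 5 + (-165/522)/3 = 5 + (-165*1/522)/3 = 5 + (⅓)*(-55/174) = 5 - 55/522 = 2555/522 ≈ 4.8946)
Z = -186515/522 (Z = 2555*((-22 - 1*9) - 42)/522 = 2555*((-22 - 9) - 42)/522 = 2555*(-31 - 42)/522 = (2555/522)*(-73) = -186515/522 ≈ -357.31)
(-78379 + Z) + T(u(10)) = (-78379 - 186515/522) + √(-516 - 12) = -41100353/522 + √(-528) = -41100353/522 + 4*I*√33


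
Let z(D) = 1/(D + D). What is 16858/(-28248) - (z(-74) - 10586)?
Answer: 2765904113/261294 ≈ 10585.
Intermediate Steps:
z(D) = 1/(2*D)
16858/(-28248) - (z(-74) - 10586) = 16858/(-28248) - ((½)/(-74) - 10586) = 16858*(-1/28248) - ((½)*(-1/74) - 10586) = -8429/14124 - (-1/148 - 10586) = -8429/14124 - 1*(-1566729/148) = -8429/14124 + 1566729/148 = 2765904113/261294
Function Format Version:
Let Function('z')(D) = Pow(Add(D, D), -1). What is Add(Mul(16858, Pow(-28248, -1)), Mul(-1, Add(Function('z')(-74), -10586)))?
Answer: Rational(2765904113, 261294) ≈ 10585.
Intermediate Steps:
Function('z')(D) = Mul(Rational(1, 2), Pow(D, -1)) (Function('z')(D) = Pow(Mul(2, D), -1) = Mul(Rational(1, 2), Pow(D, -1)))
Add(Mul(16858, Pow(-28248, -1)), Mul(-1, Add(Function('z')(-74), -10586))) = Add(Mul(16858, Pow(-28248, -1)), Mul(-1, Add(Mul(Rational(1, 2), Pow(-74, -1)), -10586))) = Add(Mul(16858, Rational(-1, 28248)), Mul(-1, Add(Mul(Rational(1, 2), Rational(-1, 74)), -10586))) = Add(Rational(-8429, 14124), Mul(-1, Add(Rational(-1, 148), -10586))) = Add(Rational(-8429, 14124), Mul(-1, Rational(-1566729, 148))) = Add(Rational(-8429, 14124), Rational(1566729, 148)) = Rational(2765904113, 261294)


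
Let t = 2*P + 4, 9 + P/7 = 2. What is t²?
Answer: 8836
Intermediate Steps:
P = -49 (P = -63 + 7*2 = -63 + 14 = -49)
t = -94 (t = 2*(-49) + 4 = -98 + 4 = -94)
t² = (-94)² = 8836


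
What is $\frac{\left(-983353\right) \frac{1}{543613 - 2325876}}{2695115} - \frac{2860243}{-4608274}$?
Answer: $\frac{67679342217097819}{109041382220271710} \approx 0.62068$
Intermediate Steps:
$\frac{\left(-983353\right) \frac{1}{543613 - 2325876}}{2695115} - \frac{2860243}{-4608274} = - \frac{983353}{543613 - 2325876} \cdot \frac{1}{2695115} - - \frac{2860243}{4608274} = - \frac{983353}{-1782263} \cdot \frac{1}{2695115} + \frac{2860243}{4608274} = \left(-983353\right) \left(- \frac{1}{1782263}\right) \frac{1}{2695115} + \frac{2860243}{4608274} = \frac{140479}{254609} \cdot \frac{1}{2695115} + \frac{2860243}{4608274} = \frac{140479}{686200535035} + \frac{2860243}{4608274} = \frac{67679342217097819}{109041382220271710}$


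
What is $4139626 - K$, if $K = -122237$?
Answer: $4261863$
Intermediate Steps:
$4139626 - K = 4139626 - -122237 = 4139626 + 122237 = 4261863$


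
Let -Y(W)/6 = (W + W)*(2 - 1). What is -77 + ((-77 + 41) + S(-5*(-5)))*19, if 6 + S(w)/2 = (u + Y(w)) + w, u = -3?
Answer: -11553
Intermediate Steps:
Y(W) = -12*W (Y(W) = -6*(W + W)*(2 - 1) = -6*2*W = -12*W)
S(w) = -18 - 22*w (S(w) = -12 + 2*((-3 - 12*w) + w) = -12 + 2*(-3 - 11*w) = -12 + (-6 - 22*w) = -18 - 22*w)
-77 + ((-77 + 41) + S(-5*(-5)))*19 = -77 + ((-77 + 41) + (-18 - (-110)*(-5)))*19 = -77 + (-36 + (-18 - 22*25))*19 = -77 + (-36 + (-18 - 550))*19 = -77 + (-36 - 568)*19 = -77 - 604*19 = -77 - 11476 = -11553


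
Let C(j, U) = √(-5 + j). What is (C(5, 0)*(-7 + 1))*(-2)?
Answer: 0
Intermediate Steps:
(C(5, 0)*(-7 + 1))*(-2) = (√(-5 + 5)*(-7 + 1))*(-2) = (√0*(-6))*(-2) = (0*(-6))*(-2) = 0*(-2) = 0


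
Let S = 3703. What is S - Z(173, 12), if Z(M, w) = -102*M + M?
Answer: 21176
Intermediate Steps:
Z(M, w) = -101*M
S - Z(173, 12) = 3703 - (-101)*173 = 3703 - 1*(-17473) = 3703 + 17473 = 21176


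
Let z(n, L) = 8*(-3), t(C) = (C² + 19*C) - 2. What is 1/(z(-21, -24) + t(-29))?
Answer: 1/264 ≈ 0.0037879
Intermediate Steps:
t(C) = -2 + C² + 19*C
z(n, L) = -24
1/(z(-21, -24) + t(-29)) = 1/(-24 + (-2 + (-29)² + 19*(-29))) = 1/(-24 + (-2 + 841 - 551)) = 1/(-24 + 288) = 1/264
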